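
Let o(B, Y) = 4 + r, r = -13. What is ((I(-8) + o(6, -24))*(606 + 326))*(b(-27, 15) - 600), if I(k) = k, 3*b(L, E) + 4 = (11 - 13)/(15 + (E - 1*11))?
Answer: 181033544/19 ≈ 9.5281e+6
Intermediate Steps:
o(B, Y) = -9 (o(B, Y) = 4 - 13 = -9)
b(L, E) = -4/3 - 2/(3*(4 + E)) (b(L, E) = -4/3 + ((11 - 13)/(15 + (E - 1*11)))/3 = -4/3 + (-2/(15 + (E - 11)))/3 = -4/3 + (-2/(15 + (-11 + E)))/3 = -4/3 + (-2/(4 + E))/3 = -4/3 - 2/(3*(4 + E)))
((I(-8) + o(6, -24))*(606 + 326))*(b(-27, 15) - 600) = ((-8 - 9)*(606 + 326))*(2*(-9 - 2*15)/(3*(4 + 15)) - 600) = (-17*932)*((2/3)*(-9 - 30)/19 - 600) = -15844*((2/3)*(1/19)*(-39) - 600) = -15844*(-26/19 - 600) = -15844*(-11426/19) = 181033544/19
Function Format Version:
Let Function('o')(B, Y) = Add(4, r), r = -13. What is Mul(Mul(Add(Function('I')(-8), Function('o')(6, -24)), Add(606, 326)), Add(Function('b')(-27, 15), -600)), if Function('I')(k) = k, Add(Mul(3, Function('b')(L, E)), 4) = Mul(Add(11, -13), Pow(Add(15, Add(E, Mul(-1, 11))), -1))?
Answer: Rational(181033544, 19) ≈ 9.5281e+6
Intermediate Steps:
Function('o')(B, Y) = -9 (Function('o')(B, Y) = Add(4, -13) = -9)
Function('b')(L, E) = Add(Rational(-4, 3), Mul(Rational(-2, 3), Pow(Add(4, E), -1))) (Function('b')(L, E) = Add(Rational(-4, 3), Mul(Rational(1, 3), Mul(Add(11, -13), Pow(Add(15, Add(E, Mul(-1, 11))), -1)))) = Add(Rational(-4, 3), Mul(Rational(1, 3), Mul(-2, Pow(Add(15, Add(E, -11)), -1)))) = Add(Rational(-4, 3), Mul(Rational(1, 3), Mul(-2, Pow(Add(15, Add(-11, E)), -1)))) = Add(Rational(-4, 3), Mul(Rational(1, 3), Mul(-2, Pow(Add(4, E), -1)))) = Add(Rational(-4, 3), Mul(Rational(-2, 3), Pow(Add(4, E), -1))))
Mul(Mul(Add(Function('I')(-8), Function('o')(6, -24)), Add(606, 326)), Add(Function('b')(-27, 15), -600)) = Mul(Mul(Add(-8, -9), Add(606, 326)), Add(Mul(Rational(2, 3), Pow(Add(4, 15), -1), Add(-9, Mul(-2, 15))), -600)) = Mul(Mul(-17, 932), Add(Mul(Rational(2, 3), Pow(19, -1), Add(-9, -30)), -600)) = Mul(-15844, Add(Mul(Rational(2, 3), Rational(1, 19), -39), -600)) = Mul(-15844, Add(Rational(-26, 19), -600)) = Mul(-15844, Rational(-11426, 19)) = Rational(181033544, 19)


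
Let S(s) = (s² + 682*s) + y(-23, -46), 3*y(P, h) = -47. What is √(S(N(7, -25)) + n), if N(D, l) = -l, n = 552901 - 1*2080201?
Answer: I*√13586766/3 ≈ 1228.7*I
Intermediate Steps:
y(P, h) = -47/3 (y(P, h) = (⅓)*(-47) = -47/3)
n = -1527300 (n = 552901 - 2080201 = -1527300)
S(s) = -47/3 + s² + 682*s (S(s) = (s² + 682*s) - 47/3 = -47/3 + s² + 682*s)
√(S(N(7, -25)) + n) = √((-47/3 + (-1*(-25))² + 682*(-1*(-25))) - 1527300) = √((-47/3 + 25² + 682*25) - 1527300) = √((-47/3 + 625 + 17050) - 1527300) = √(52978/3 - 1527300) = √(-4528922/3) = I*√13586766/3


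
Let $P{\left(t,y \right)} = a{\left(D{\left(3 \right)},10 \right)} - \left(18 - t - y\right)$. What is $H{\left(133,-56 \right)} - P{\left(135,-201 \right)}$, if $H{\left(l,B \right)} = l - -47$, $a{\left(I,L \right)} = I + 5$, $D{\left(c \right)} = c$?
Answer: $256$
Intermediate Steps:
$a{\left(I,L \right)} = 5 + I$
$H{\left(l,B \right)} = 47 + l$ ($H{\left(l,B \right)} = l + 47 = 47 + l$)
$P{\left(t,y \right)} = -10 + t + y$ ($P{\left(t,y \right)} = \left(5 + 3\right) - \left(18 - t - y\right) = 8 + \left(-18 + t + y\right) = -10 + t + y$)
$H{\left(133,-56 \right)} - P{\left(135,-201 \right)} = \left(47 + 133\right) - \left(-10 + 135 - 201\right) = 180 - -76 = 180 + 76 = 256$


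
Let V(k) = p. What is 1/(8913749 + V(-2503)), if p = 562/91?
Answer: 91/811151721 ≈ 1.1219e-7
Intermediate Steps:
p = 562/91 (p = 562*(1/91) = 562/91 ≈ 6.1758)
V(k) = 562/91
1/(8913749 + V(-2503)) = 1/(8913749 + 562/91) = 1/(811151721/91) = 91/811151721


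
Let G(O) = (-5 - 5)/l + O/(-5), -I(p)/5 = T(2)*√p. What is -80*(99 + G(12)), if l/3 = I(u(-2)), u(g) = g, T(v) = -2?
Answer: -7728 - 40*I*√2/3 ≈ -7728.0 - 18.856*I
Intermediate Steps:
I(p) = 10*√p (I(p) = -(-10)*√p = 10*√p)
l = 30*I*√2 (l = 3*(10*√(-2)) = 3*(10*(I*√2)) = 3*(10*I*√2) = 30*I*√2 ≈ 42.426*I)
G(O) = -O/5 + I*√2/6 (G(O) = (-5 - 5)/((30*I*√2)) + O/(-5) = -(-1)*I*√2/6 + O*(-⅕) = I*√2/6 - O/5 = -O/5 + I*√2/6)
-80*(99 + G(12)) = -80*(99 + (-⅕*12 + I*√2/6)) = -80*(99 + (-12/5 + I*√2/6)) = -80*(483/5 + I*√2/6) = -7728 - 40*I*√2/3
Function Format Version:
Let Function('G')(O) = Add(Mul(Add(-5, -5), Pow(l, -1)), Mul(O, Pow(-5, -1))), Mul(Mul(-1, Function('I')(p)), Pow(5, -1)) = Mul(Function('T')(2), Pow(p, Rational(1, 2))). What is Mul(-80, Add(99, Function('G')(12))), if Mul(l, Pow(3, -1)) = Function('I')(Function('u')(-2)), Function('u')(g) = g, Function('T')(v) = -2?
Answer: Add(-7728, Mul(Rational(-40, 3), I, Pow(2, Rational(1, 2)))) ≈ Add(-7728.0, Mul(-18.856, I))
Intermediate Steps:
Function('I')(p) = Mul(10, Pow(p, Rational(1, 2))) (Function('I')(p) = Mul(-5, Mul(-2, Pow(p, Rational(1, 2)))) = Mul(10, Pow(p, Rational(1, 2))))
l = Mul(30, I, Pow(2, Rational(1, 2))) (l = Mul(3, Mul(10, Pow(-2, Rational(1, 2)))) = Mul(3, Mul(10, Mul(I, Pow(2, Rational(1, 2))))) = Mul(3, Mul(10, I, Pow(2, Rational(1, 2)))) = Mul(30, I, Pow(2, Rational(1, 2))) ≈ Mul(42.426, I))
Function('G')(O) = Add(Mul(Rational(-1, 5), O), Mul(Rational(1, 6), I, Pow(2, Rational(1, 2)))) (Function('G')(O) = Add(Mul(Add(-5, -5), Pow(Mul(30, I, Pow(2, Rational(1, 2))), -1)), Mul(O, Pow(-5, -1))) = Add(Mul(-10, Mul(Rational(-1, 60), I, Pow(2, Rational(1, 2)))), Mul(O, Rational(-1, 5))) = Add(Mul(Rational(1, 6), I, Pow(2, Rational(1, 2))), Mul(Rational(-1, 5), O)) = Add(Mul(Rational(-1, 5), O), Mul(Rational(1, 6), I, Pow(2, Rational(1, 2)))))
Mul(-80, Add(99, Function('G')(12))) = Mul(-80, Add(99, Add(Mul(Rational(-1, 5), 12), Mul(Rational(1, 6), I, Pow(2, Rational(1, 2)))))) = Mul(-80, Add(99, Add(Rational(-12, 5), Mul(Rational(1, 6), I, Pow(2, Rational(1, 2)))))) = Mul(-80, Add(Rational(483, 5), Mul(Rational(1, 6), I, Pow(2, Rational(1, 2))))) = Add(-7728, Mul(Rational(-40, 3), I, Pow(2, Rational(1, 2))))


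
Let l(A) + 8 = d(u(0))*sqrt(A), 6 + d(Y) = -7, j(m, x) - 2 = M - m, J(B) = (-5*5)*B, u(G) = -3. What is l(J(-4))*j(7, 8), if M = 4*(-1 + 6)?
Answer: -2070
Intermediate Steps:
M = 20 (M = 4*5 = 20)
J(B) = -25*B
j(m, x) = 22 - m (j(m, x) = 2 + (20 - m) = 22 - m)
d(Y) = -13 (d(Y) = -6 - 7 = -13)
l(A) = -8 - 13*sqrt(A)
l(J(-4))*j(7, 8) = (-8 - 13*sqrt(-25*(-4)))*(22 - 1*7) = (-8 - 13*sqrt(100))*(22 - 7) = (-8 - 13*10)*15 = (-8 - 130)*15 = -138*15 = -2070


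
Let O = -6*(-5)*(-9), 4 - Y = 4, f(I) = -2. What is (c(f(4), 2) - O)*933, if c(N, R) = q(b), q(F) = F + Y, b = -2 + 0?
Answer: 250044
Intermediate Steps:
Y = 0 (Y = 4 - 1*4 = 4 - 4 = 0)
b = -2
q(F) = F (q(F) = F + 0 = F)
O = -270 (O = 30*(-9) = -270)
c(N, R) = -2
(c(f(4), 2) - O)*933 = (-2 - 1*(-270))*933 = (-2 + 270)*933 = 268*933 = 250044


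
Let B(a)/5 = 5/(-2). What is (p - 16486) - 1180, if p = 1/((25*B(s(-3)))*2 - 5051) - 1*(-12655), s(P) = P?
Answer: -28442437/5676 ≈ -5011.0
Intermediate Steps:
B(a) = -25/2 (B(a) = 5*(5/(-2)) = 5*(5*(-½)) = 5*(-5/2) = -25/2)
p = 71829779/5676 (p = 1/((25*(-25/2))*2 - 5051) - 1*(-12655) = 1/(-625/2*2 - 5051) + 12655 = 1/(-625 - 5051) + 12655 = 1/(-5676) + 12655 = -1/5676 + 12655 = 71829779/5676 ≈ 12655.)
(p - 16486) - 1180 = (71829779/5676 - 16486) - 1180 = -21744757/5676 - 1180 = -28442437/5676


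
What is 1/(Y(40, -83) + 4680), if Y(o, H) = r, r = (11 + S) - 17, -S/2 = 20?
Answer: 1/4634 ≈ 0.00021580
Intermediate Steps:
S = -40 (S = -2*20 = -40)
r = -46 (r = (11 - 40) - 17 = -29 - 17 = -46)
Y(o, H) = -46
1/(Y(40, -83) + 4680) = 1/(-46 + 4680) = 1/4634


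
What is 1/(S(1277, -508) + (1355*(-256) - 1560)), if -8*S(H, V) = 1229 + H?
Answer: -4/1395013 ≈ -2.8674e-6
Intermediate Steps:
S(H, V) = -1229/8 - H/8 (S(H, V) = -(1229 + H)/8 = -1229/8 - H/8)
1/(S(1277, -508) + (1355*(-256) - 1560)) = 1/((-1229/8 - ⅛*1277) + (1355*(-256) - 1560)) = 1/((-1229/8 - 1277/8) + (-346880 - 1560)) = 1/(-1253/4 - 348440) = 1/(-1395013/4) = -4/1395013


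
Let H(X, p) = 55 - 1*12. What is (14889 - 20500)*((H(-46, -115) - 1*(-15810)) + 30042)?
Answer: -257516845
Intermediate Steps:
H(X, p) = 43 (H(X, p) = 55 - 12 = 43)
(14889 - 20500)*((H(-46, -115) - 1*(-15810)) + 30042) = (14889 - 20500)*((43 - 1*(-15810)) + 30042) = -5611*((43 + 15810) + 30042) = -5611*(15853 + 30042) = -5611*45895 = -257516845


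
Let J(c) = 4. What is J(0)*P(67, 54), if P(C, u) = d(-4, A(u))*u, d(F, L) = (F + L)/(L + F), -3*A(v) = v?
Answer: 216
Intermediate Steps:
A(v) = -v/3
d(F, L) = 1 (d(F, L) = (F + L)/(F + L) = 1)
P(C, u) = u (P(C, u) = 1*u = u)
J(0)*P(67, 54) = 4*54 = 216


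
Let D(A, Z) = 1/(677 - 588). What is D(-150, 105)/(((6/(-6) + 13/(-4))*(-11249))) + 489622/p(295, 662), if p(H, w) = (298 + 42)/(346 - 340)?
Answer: 735285676733/85098685 ≈ 8640.4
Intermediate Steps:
p(H, w) = 170/3 (p(H, w) = 340/6 = 340*(1/6) = 170/3)
D(A, Z) = 1/89
D(-150, 105)/(((6/(-6) + 13/(-4))*(-11249))) + 489622/p(295, 662) = 1/(89*(((6/(-6) + 13/(-4))*(-11249)))) + 489622/(170/3) = 1/(89*(((6*(-1/6) + 13*(-1/4))*(-11249)))) + 489622*(3/170) = 1/(89*(((-1 - 13/4)*(-11249)))) + 734433/85 = 1/(89*((-17/4*(-11249)))) + 734433/85 = 1/(89*(191233/4)) + 734433/85 = (1/89)*(4/191233) + 734433/85 = 4/17019737 + 734433/85 = 735285676733/85098685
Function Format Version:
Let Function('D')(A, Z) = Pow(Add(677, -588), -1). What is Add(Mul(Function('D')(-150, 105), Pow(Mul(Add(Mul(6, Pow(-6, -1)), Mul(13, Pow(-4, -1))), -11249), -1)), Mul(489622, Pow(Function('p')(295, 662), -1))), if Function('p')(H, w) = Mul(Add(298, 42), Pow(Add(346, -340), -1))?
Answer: Rational(735285676733, 85098685) ≈ 8640.4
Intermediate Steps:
Function('p')(H, w) = Rational(170, 3) (Function('p')(H, w) = Mul(340, Pow(6, -1)) = Mul(340, Rational(1, 6)) = Rational(170, 3))
Function('D')(A, Z) = Rational(1, 89) (Function('D')(A, Z) = Pow(89, -1) = Rational(1, 89))
Add(Mul(Function('D')(-150, 105), Pow(Mul(Add(Mul(6, Pow(-6, -1)), Mul(13, Pow(-4, -1))), -11249), -1)), Mul(489622, Pow(Function('p')(295, 662), -1))) = Add(Mul(Rational(1, 89), Pow(Mul(Add(Mul(6, Pow(-6, -1)), Mul(13, Pow(-4, -1))), -11249), -1)), Mul(489622, Pow(Rational(170, 3), -1))) = Add(Mul(Rational(1, 89), Pow(Mul(Add(Mul(6, Rational(-1, 6)), Mul(13, Rational(-1, 4))), -11249), -1)), Mul(489622, Rational(3, 170))) = Add(Mul(Rational(1, 89), Pow(Mul(Add(-1, Rational(-13, 4)), -11249), -1)), Rational(734433, 85)) = Add(Mul(Rational(1, 89), Pow(Mul(Rational(-17, 4), -11249), -1)), Rational(734433, 85)) = Add(Mul(Rational(1, 89), Pow(Rational(191233, 4), -1)), Rational(734433, 85)) = Add(Mul(Rational(1, 89), Rational(4, 191233)), Rational(734433, 85)) = Add(Rational(4, 17019737), Rational(734433, 85)) = Rational(735285676733, 85098685)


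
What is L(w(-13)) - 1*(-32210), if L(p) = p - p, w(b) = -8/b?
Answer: 32210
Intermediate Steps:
L(p) = 0
L(w(-13)) - 1*(-32210) = 0 - 1*(-32210) = 0 + 32210 = 32210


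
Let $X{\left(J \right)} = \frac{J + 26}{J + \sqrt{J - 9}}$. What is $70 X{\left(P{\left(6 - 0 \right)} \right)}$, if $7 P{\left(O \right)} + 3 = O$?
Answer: $\frac{12950}{143} - \frac{25900 i \sqrt{105}}{429} \approx 90.559 - 618.64 i$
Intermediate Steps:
$P{\left(O \right)} = - \frac{3}{7} + \frac{O}{7}$
$X{\left(J \right)} = \frac{26 + J}{J + \sqrt{-9 + J}}$
$70 X{\left(P{\left(6 - 0 \right)} \right)} = 70 \frac{26 - \left(\frac{3}{7} - \frac{6 - 0}{7}\right)}{\left(- \frac{3}{7} + \frac{6 - 0}{7}\right) + \sqrt{-9 - \left(\frac{3}{7} - \frac{6 - 0}{7}\right)}} = 70 \frac{26 - \left(\frac{3}{7} - \frac{6 + 0}{7}\right)}{\left(- \frac{3}{7} + \frac{6 + 0}{7}\right) + \sqrt{-9 - \left(\frac{3}{7} - \frac{6 + 0}{7}\right)}} = 70 \frac{26 + \left(- \frac{3}{7} + \frac{1}{7} \cdot 6\right)}{\left(- \frac{3}{7} + \frac{1}{7} \cdot 6\right) + \sqrt{-9 + \left(- \frac{3}{7} + \frac{1}{7} \cdot 6\right)}} = 70 \frac{26 + \left(- \frac{3}{7} + \frac{6}{7}\right)}{\left(- \frac{3}{7} + \frac{6}{7}\right) + \sqrt{-9 + \left(- \frac{3}{7} + \frac{6}{7}\right)}} = 70 \frac{26 + \frac{3}{7}}{\frac{3}{7} + \sqrt{-9 + \frac{3}{7}}} = 70 \frac{1}{\frac{3}{7} + \sqrt{- \frac{60}{7}}} \cdot \frac{185}{7} = 70 \frac{1}{\frac{3}{7} + \frac{2 i \sqrt{105}}{7}} \cdot \frac{185}{7} = 70 \frac{185}{7 \left(\frac{3}{7} + \frac{2 i \sqrt{105}}{7}\right)} = \frac{1850}{\frac{3}{7} + \frac{2 i \sqrt{105}}{7}}$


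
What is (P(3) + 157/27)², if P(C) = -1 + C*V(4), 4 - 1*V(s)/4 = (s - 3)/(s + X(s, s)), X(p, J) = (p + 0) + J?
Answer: 1957201/729 ≈ 2684.8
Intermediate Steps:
X(p, J) = J + p (X(p, J) = p + J = J + p)
V(s) = 16 - 4*(-3 + s)/(3*s) (V(s) = 16 - 4*(s - 3)/(s + (s + s)) = 16 - 4*(-3 + s)/(s + 2*s) = 16 - 4*(-3 + s)/(3*s))
P(C) = -1 + 47*C/3 (P(C) = -1 + C*(44/3 + 4/4) = -1 + C*(44/3 + 4*(¼)) = -1 + C*(44/3 + 1) = -1 + C*(47/3) = -1 + 47*C/3)
(P(3) + 157/27)² = ((-1 + (47/3)*3) + 157/27)² = ((-1 + 47) + 157*(1/27))² = (46 + 157/27)² = (1399/27)² = 1957201/729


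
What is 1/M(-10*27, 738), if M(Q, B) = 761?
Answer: 1/761 ≈ 0.0013141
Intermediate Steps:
1/M(-10*27, 738) = 1/761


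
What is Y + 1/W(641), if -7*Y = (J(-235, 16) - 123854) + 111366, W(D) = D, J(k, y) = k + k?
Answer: 8306085/4487 ≈ 1851.1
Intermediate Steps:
J(k, y) = 2*k
Y = 12958/7 (Y = -((2*(-235) - 123854) + 111366)/7 = -((-470 - 123854) + 111366)/7 = -(-124324 + 111366)/7 = -⅐*(-12958) = 12958/7 ≈ 1851.1)
Y + 1/W(641) = 12958/7 + 1/641 = 8306085/4487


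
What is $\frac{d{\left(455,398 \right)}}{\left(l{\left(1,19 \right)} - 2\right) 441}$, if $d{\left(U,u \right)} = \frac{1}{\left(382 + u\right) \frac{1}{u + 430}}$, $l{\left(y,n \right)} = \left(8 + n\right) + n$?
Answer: $\frac{23}{420420} \approx 5.4707 \cdot 10^{-5}$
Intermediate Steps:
$l{\left(y,n \right)} = 8 + 2 n$
$d{\left(U,u \right)} = \frac{430 + u}{382 + u}$ ($d{\left(U,u \right)} = \frac{1}{\left(382 + u\right) \frac{1}{430 + u}} = \frac{1}{\frac{1}{430 + u} \left(382 + u\right)} = \frac{430 + u}{382 + u}$)
$\frac{d{\left(455,398 \right)}}{\left(l{\left(1,19 \right)} - 2\right) 441} = \frac{\frac{1}{382 + 398} \left(430 + 398\right)}{\left(\left(8 + 2 \cdot 19\right) - 2\right) 441} = \frac{\frac{1}{780} \cdot 828}{\left(\left(8 + 38\right) - 2\right) 441} = \frac{\frac{1}{780} \cdot 828}{\left(46 - 2\right) 441} = \frac{69}{65 \cdot 44 \cdot 441} = \frac{69}{65 \cdot 19404} = \frac{69}{65} \cdot \frac{1}{19404} = \frac{23}{420420}$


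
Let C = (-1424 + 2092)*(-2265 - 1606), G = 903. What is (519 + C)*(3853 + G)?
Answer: -12295729604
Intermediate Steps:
C = -2585828 (C = 668*(-3871) = -2585828)
(519 + C)*(3853 + G) = (519 - 2585828)*(3853 + 903) = -2585309*4756 = -12295729604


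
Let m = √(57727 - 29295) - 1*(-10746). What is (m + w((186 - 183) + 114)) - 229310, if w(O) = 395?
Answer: -218169 + 4*√1777 ≈ -2.1800e+5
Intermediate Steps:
m = 10746 + 4*√1777 (m = √28432 + 10746 = 4*√1777 + 10746 = 10746 + 4*√1777 ≈ 10915.)
(m + w((186 - 183) + 114)) - 229310 = ((10746 + 4*√1777) + 395) - 229310 = (11141 + 4*√1777) - 229310 = -218169 + 4*√1777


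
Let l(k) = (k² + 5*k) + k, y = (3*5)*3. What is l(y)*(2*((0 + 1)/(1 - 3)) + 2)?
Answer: 2295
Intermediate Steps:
y = 45 (y = 15*3 = 45)
l(k) = k² + 6*k
l(y)*(2*((0 + 1)/(1 - 3)) + 2) = (45*(6 + 45))*(2*((0 + 1)/(1 - 3)) + 2) = (45*51)*(2*(1/(-2)) + 2) = 2295*(2*(1*(-½)) + 2) = 2295*(2*(-½) + 2) = 2295*(-1 + 2) = 2295*1 = 2295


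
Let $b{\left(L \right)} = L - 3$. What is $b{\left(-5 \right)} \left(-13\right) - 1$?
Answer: $103$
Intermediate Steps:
$b{\left(L \right)} = -3 + L$
$b{\left(-5 \right)} \left(-13\right) - 1 = \left(-3 - 5\right) \left(-13\right) - 1 = \left(-8\right) \left(-13\right) - 1 = 104 - 1 = 103$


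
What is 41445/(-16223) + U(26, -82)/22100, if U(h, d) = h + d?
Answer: -229210747/89632075 ≈ -2.5572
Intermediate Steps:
U(h, d) = d + h
41445/(-16223) + U(26, -82)/22100 = 41445/(-16223) + (-82 + 26)/22100 = 41445*(-1/16223) - 56*1/22100 = -41445/16223 - 14/5525 = -229210747/89632075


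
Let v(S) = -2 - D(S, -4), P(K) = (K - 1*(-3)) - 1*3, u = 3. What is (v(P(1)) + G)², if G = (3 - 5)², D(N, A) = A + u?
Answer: 9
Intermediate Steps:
D(N, A) = 3 + A (D(N, A) = A + 3 = 3 + A)
P(K) = K (P(K) = (K + 3) - 3 = (3 + K) - 3 = K)
v(S) = -1 (v(S) = -2 - (3 - 4) = -2 - 1*(-1) = -2 + 1 = -1)
G = 4 (G = (-2)² = 4)
(v(P(1)) + G)² = (-1 + 4)² = 3² = 9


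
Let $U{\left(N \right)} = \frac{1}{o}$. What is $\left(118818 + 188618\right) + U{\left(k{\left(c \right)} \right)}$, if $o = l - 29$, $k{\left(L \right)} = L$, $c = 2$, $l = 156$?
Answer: $\frac{39044373}{127} \approx 3.0744 \cdot 10^{5}$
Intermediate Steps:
$o = 127$ ($o = 156 - 29 = 127$)
$U{\left(N \right)} = \frac{1}{127}$
$\left(118818 + 188618\right) + U{\left(k{\left(c \right)} \right)} = \left(118818 + 188618\right) + \frac{1}{127} = 307436 + \frac{1}{127} = \frac{39044373}{127}$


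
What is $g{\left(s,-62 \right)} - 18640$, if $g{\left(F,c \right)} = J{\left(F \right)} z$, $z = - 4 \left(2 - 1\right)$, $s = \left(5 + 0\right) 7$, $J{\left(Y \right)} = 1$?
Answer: $-18644$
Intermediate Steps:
$s = 35$ ($s = 5 \cdot 7 = 35$)
$z = -4$ ($z = \left(-4\right) 1 = -4$)
$g{\left(F,c \right)} = -4$ ($g{\left(F,c \right)} = 1 \left(-4\right) = -4$)
$g{\left(s,-62 \right)} - 18640 = -4 - 18640 = -18644$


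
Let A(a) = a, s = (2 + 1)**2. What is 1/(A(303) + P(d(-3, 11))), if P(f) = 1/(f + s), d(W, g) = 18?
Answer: 27/8182 ≈ 0.0032999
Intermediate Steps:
s = 9 (s = 3**2 = 9)
P(f) = 1/(9 + f) (P(f) = 1/(f + 9) = 1/(9 + f))
1/(A(303) + P(d(-3, 11))) = 1/(303 + 1/(9 + 18)) = 1/(303 + 1/27) = 1/(8182/27) = 27/8182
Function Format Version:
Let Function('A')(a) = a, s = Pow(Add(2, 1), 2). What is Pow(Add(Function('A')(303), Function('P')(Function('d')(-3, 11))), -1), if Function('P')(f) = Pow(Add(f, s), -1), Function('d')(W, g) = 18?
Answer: Rational(27, 8182) ≈ 0.0032999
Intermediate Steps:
s = 9 (s = Pow(3, 2) = 9)
Function('P')(f) = Pow(Add(9, f), -1) (Function('P')(f) = Pow(Add(f, 9), -1) = Pow(Add(9, f), -1))
Pow(Add(Function('A')(303), Function('P')(Function('d')(-3, 11))), -1) = Pow(Add(303, Pow(Add(9, 18), -1)), -1) = Pow(Add(303, Pow(27, -1)), -1) = Pow(Add(303, Rational(1, 27)), -1) = Pow(Rational(8182, 27), -1) = Rational(27, 8182)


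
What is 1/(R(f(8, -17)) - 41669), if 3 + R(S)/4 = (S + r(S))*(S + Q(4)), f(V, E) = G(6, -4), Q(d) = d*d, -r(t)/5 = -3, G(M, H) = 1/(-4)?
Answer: -4/163007 ≈ -2.4539e-5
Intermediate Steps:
G(M, H) = -¼
r(t) = 15 (r(t) = -5*(-3) = 15)
Q(d) = d²
f(V, E) = -¼
R(S) = -12 + 4*(15 + S)*(16 + S) (R(S) = -12 + 4*((S + 15)*(S + 4²)) = -12 + 4*((15 + S)*(S + 16)) = -12 + 4*((15 + S)*(16 + S)) = -12 + 4*(15 + S)*(16 + S))
1/(R(f(8, -17)) - 41669) = 1/((948 + 4*(-¼)² + 124*(-¼)) - 41669) = 1/((948 + 4*(1/16) - 31) - 41669) = 1/((948 + ¼ - 31) - 41669) = 1/(3669/4 - 41669) = 1/(-163007/4) = -4/163007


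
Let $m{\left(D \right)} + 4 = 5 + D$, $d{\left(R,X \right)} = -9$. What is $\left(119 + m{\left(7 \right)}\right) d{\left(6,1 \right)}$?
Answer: $-1143$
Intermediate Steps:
$m{\left(D \right)} = 1 + D$ ($m{\left(D \right)} = -4 + \left(5 + D\right) = 1 + D$)
$\left(119 + m{\left(7 \right)}\right) d{\left(6,1 \right)} = \left(119 + \left(1 + 7\right)\right) \left(-9\right) = \left(119 + 8\right) \left(-9\right) = 127 \left(-9\right) = -1143$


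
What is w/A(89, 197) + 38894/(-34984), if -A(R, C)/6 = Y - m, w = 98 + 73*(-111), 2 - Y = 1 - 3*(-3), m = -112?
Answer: 31972133/2728752 ≈ 11.717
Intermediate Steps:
Y = -8 (Y = 2 - (1 - 3*(-3)) = 2 - (1 + 9) = 2 - 1*10 = 2 - 10 = -8)
w = -8005 (w = 98 - 8103 = -8005)
A(R, C) = -624 (A(R, C) = -6*(-8 - 1*(-112)) = -6*(-8 + 112) = -6*104 = -624)
w/A(89, 197) + 38894/(-34984) = -8005/(-624) + 38894/(-34984) = -8005*(-1/624) + 38894*(-1/34984) = 8005/624 - 19447/17492 = 31972133/2728752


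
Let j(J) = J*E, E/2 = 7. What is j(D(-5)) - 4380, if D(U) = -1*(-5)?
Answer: -4310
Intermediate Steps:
E = 14 (E = 2*7 = 14)
D(U) = 5
j(J) = 14*J (j(J) = J*14 = 14*J)
j(D(-5)) - 4380 = 14*5 - 4380 = 70 - 4380 = -4310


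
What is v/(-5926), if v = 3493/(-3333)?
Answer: 3493/19751358 ≈ 0.00017685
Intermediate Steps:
v = -3493/3333 (v = 3493*(-1/3333) = -3493/3333 ≈ -1.0480)
v/(-5926) = -3493/3333/(-5926) = -3493/3333*(-1/5926) = 3493/19751358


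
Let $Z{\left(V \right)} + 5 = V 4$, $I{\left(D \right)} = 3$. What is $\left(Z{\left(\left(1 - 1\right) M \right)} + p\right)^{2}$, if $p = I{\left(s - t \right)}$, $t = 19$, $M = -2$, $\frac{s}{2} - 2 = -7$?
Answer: $4$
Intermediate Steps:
$s = -10$ ($s = 4 + 2 \left(-7\right) = 4 - 14 = -10$)
$p = 3$
$Z{\left(V \right)} = -5 + 4 V$ ($Z{\left(V \right)} = -5 + V 4 = -5 + 4 V$)
$\left(Z{\left(\left(1 - 1\right) M \right)} + p\right)^{2} = \left(\left(-5 + 4 \left(1 - 1\right) \left(-2\right)\right) + 3\right)^{2} = \left(\left(-5 + 4 \cdot 0 \left(-2\right)\right) + 3\right)^{2} = \left(\left(-5 + 4 \cdot 0\right) + 3\right)^{2} = \left(\left(-5 + 0\right) + 3\right)^{2} = \left(-5 + 3\right)^{2} = \left(-2\right)^{2} = 4$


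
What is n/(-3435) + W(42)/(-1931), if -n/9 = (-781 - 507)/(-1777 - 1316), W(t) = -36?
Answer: 44984948/2279535845 ≈ 0.019734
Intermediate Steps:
n = -3864/1031 (n = -9*(-781 - 507)/(-1777 - 1316) = -(-11592)/(-3093) = -(-11592)*(-1)/3093 = -9*1288/3093 = -3864/1031 ≈ -3.7478)
n/(-3435) + W(42)/(-1931) = -3864/1031/(-3435) - 36/(-1931) = -3864/1031*(-1/3435) - 36*(-1/1931) = 1288/1180495 + 36/1931 = 44984948/2279535845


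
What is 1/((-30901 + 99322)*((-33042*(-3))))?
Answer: 1/6782300046 ≈ 1.4744e-10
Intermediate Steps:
1/((-30901 + 99322)*((-33042*(-3)))) = 1/(68421*99126) = (1/68421)*(1/99126) = 1/6782300046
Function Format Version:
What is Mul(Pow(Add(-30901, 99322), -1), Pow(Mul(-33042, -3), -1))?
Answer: Rational(1, 6782300046) ≈ 1.4744e-10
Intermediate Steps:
Mul(Pow(Add(-30901, 99322), -1), Pow(Mul(-33042, -3), -1)) = Mul(Pow(68421, -1), Pow(99126, -1)) = Mul(Rational(1, 68421), Rational(1, 99126)) = Rational(1, 6782300046)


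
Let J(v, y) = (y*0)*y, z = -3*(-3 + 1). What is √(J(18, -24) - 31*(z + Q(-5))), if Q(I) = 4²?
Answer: I*√682 ≈ 26.115*I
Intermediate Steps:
Q(I) = 16
z = 6 (z = -3*(-2) = 6)
J(v, y) = 0 (J(v, y) = 0*y = 0)
√(J(18, -24) - 31*(z + Q(-5))) = √(0 - 31*(6 + 16)) = √(0 - 31*22) = √(0 - 682) = √(-682) = I*√682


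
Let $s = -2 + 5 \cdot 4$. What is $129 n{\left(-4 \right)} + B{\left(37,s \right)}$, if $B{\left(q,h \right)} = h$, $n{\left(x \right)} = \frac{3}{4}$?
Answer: $\frac{459}{4} \approx 114.75$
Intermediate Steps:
$n{\left(x \right)} = \frac{3}{4}$ ($n{\left(x \right)} = 3 \cdot \frac{1}{4} = \frac{3}{4}$)
$s = 18$ ($s = -2 + 20 = 18$)
$129 n{\left(-4 \right)} + B{\left(37,s \right)} = 129 \cdot \frac{3}{4} + 18 = \frac{387}{4} + 18 = \frac{459}{4}$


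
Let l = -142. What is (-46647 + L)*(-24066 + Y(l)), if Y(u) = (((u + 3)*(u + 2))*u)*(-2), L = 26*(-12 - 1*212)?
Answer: -288725560354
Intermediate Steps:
L = -5824 (L = 26*(-12 - 212) = 26*(-224) = -5824)
Y(u) = -2*u*(2 + u)*(3 + u) (Y(u) = (((3 + u)*(2 + u))*u)*(-2) = (((2 + u)*(3 + u))*u)*(-2) = (u*(2 + u)*(3 + u))*(-2) = -2*u*(2 + u)*(3 + u))
(-46647 + L)*(-24066 + Y(l)) = (-46647 - 5824)*(-24066 - 2*(-142)*(6 + (-142)² + 5*(-142))) = -52471*(-24066 - 2*(-142)*(6 + 20164 - 710)) = -52471*(-24066 - 2*(-142)*19460) = -52471*(-24066 + 5526640) = -52471*5502574 = -288725560354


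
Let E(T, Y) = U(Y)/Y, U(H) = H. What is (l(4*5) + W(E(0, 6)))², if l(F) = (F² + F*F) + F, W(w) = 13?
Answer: 693889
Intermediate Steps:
E(T, Y) = 1 (E(T, Y) = Y/Y = 1)
l(F) = F + 2*F² (l(F) = (F² + F²) + F = 2*F² + F = F + 2*F²)
(l(4*5) + W(E(0, 6)))² = ((4*5)*(1 + 2*(4*5)) + 13)² = (20*(1 + 2*20) + 13)² = (20*(1 + 40) + 13)² = (20*41 + 13)² = (820 + 13)² = 833² = 693889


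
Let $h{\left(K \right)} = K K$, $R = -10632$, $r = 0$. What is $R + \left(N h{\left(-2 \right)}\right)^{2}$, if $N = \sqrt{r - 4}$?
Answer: $-10696$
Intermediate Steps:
$h{\left(K \right)} = K^{2}$
$N = 2 i$ ($N = \sqrt{0 - 4} = \sqrt{-4} = 2 i \approx 2.0 i$)
$R + \left(N h{\left(-2 \right)}\right)^{2} = -10632 + \left(2 i \left(-2\right)^{2}\right)^{2} = -10632 + \left(2 i 4\right)^{2} = -10632 + \left(8 i\right)^{2} = -10632 - 64 = -10696$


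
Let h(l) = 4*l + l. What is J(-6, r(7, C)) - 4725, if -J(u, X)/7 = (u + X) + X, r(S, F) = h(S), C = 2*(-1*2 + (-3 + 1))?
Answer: -5173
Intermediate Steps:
C = -8 (C = 2*(-2 - 2) = 2*(-4) = -8)
h(l) = 5*l
r(S, F) = 5*S
J(u, X) = -14*X - 7*u (J(u, X) = -7*((u + X) + X) = -7*((X + u) + X) = -7*(u + 2*X) = -14*X - 7*u)
J(-6, r(7, C)) - 4725 = (-70*7 - 7*(-6)) - 4725 = (-14*35 + 42) - 4725 = (-490 + 42) - 4725 = -448 - 4725 = -5173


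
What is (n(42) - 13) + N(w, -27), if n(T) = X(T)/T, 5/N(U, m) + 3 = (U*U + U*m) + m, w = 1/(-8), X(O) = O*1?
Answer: -20756/1703 ≈ -12.188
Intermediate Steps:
X(O) = O
w = -1/8 ≈ -0.12500
N(U, m) = 5/(-3 + m + U**2 + U*m) (N(U, m) = 5/(-3 + ((U*U + U*m) + m)) = 5/(-3 + ((U**2 + U*m) + m)) = 5/(-3 + (m + U**2 + U*m)) = 5/(-3 + m + U**2 + U*m))
n(T) = 1 (n(T) = T/T = 1)
(n(42) - 13) + N(w, -27) = (1 - 13) + 5/(-3 - 27 + (-1/8)**2 - 1/8*(-27)) = -12 + 5/(-3 - 27 + 1/64 + 27/8) = -12 + 5/(-1703/64) = -12 + 5*(-64/1703) = -12 - 320/1703 = -20756/1703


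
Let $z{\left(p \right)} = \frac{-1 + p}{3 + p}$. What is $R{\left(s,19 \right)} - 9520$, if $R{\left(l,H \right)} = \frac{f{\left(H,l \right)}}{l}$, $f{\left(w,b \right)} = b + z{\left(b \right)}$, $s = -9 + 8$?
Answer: $-9518$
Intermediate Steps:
$z{\left(p \right)} = \frac{-1 + p}{3 + p}$
$s = -1$
$f{\left(w,b \right)} = b + \frac{-1 + b}{3 + b}$
$R{\left(l,H \right)} = \frac{-1 + l + l \left(3 + l\right)}{l \left(3 + l\right)}$ ($R{\left(l,H \right)} = \frac{\frac{1}{3 + l} \left(-1 + l + l \left(3 + l\right)\right)}{l} = \frac{-1 + l + l \left(3 + l\right)}{l \left(3 + l\right)}$)
$R{\left(s,19 \right)} - 9520 = \frac{-1 - 1 - \left(3 - 1\right)}{\left(-1\right) \left(3 - 1\right)} - 9520 = - \frac{-1 - 1 - 2}{2} - 9520 = \left(-1\right) \frac{1}{2} \left(-1 - 1 - 2\right) - 9520 = \left(-1\right) \frac{1}{2} \left(-4\right) - 9520 = 2 - 9520 = -9518$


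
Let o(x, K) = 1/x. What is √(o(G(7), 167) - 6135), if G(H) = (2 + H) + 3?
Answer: I*√220857/6 ≈ 78.326*I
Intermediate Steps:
G(H) = 5 + H
√(o(G(7), 167) - 6135) = √(1/(5 + 7) - 6135) = √(1/12 - 6135) = √(-73619/12) = I*√220857/6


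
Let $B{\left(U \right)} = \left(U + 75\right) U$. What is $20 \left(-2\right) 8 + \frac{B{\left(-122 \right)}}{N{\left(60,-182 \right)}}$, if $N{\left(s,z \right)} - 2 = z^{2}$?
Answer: $- \frac{5297293}{16563} \approx -319.83$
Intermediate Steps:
$B{\left(U \right)} = U \left(75 + U\right)$ ($B{\left(U \right)} = \left(75 + U\right) U = U \left(75 + U\right)$)
$N{\left(s,z \right)} = 2 + z^{2}$
$20 \left(-2\right) 8 + \frac{B{\left(-122 \right)}}{N{\left(60,-182 \right)}} = 20 \left(-2\right) 8 + \frac{\left(-122\right) \left(75 - 122\right)}{2 + \left(-182\right)^{2}} = \left(-40\right) 8 + \frac{\left(-122\right) \left(-47\right)}{2 + 33124} = -320 + \frac{5734}{33126} = -320 + 5734 \cdot \frac{1}{33126} = -320 + \frac{2867}{16563} = - \frac{5297293}{16563}$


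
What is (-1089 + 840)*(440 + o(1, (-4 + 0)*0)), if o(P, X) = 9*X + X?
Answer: -109560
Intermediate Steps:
o(P, X) = 10*X
(-1089 + 840)*(440 + o(1, (-4 + 0)*0)) = (-1089 + 840)*(440 + 10*((-4 + 0)*0)) = -249*(440 + 10*(-4*0)) = -249*(440 + 10*0) = -249*(440 + 0) = -249*440 = -109560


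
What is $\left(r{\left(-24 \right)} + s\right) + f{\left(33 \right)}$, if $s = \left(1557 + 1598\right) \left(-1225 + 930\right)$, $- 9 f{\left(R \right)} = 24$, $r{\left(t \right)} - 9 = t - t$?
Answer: $- \frac{2792156}{3} \approx -9.3072 \cdot 10^{5}$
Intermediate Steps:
$r{\left(t \right)} = 9$ ($r{\left(t \right)} = 9 + \left(t - t\right) = 9 + 0 = 9$)
$f{\left(R \right)} = - \frac{8}{3}$ ($f{\left(R \right)} = \left(- \frac{1}{9}\right) 24 = - \frac{8}{3}$)
$s = -930725$ ($s = 3155 \left(-295\right) = -930725$)
$\left(r{\left(-24 \right)} + s\right) + f{\left(33 \right)} = \left(9 - 930725\right) - \frac{8}{3} = -930716 - \frac{8}{3} = - \frac{2792156}{3}$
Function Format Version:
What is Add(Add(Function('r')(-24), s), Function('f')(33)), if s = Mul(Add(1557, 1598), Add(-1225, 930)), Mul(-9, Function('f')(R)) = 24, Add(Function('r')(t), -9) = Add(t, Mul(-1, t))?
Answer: Rational(-2792156, 3) ≈ -9.3072e+5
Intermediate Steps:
Function('r')(t) = 9 (Function('r')(t) = Add(9, Add(t, Mul(-1, t))) = Add(9, 0) = 9)
Function('f')(R) = Rational(-8, 3) (Function('f')(R) = Mul(Rational(-1, 9), 24) = Rational(-8, 3))
s = -930725 (s = Mul(3155, -295) = -930725)
Add(Add(Function('r')(-24), s), Function('f')(33)) = Add(Add(9, -930725), Rational(-8, 3)) = Add(-930716, Rational(-8, 3)) = Rational(-2792156, 3)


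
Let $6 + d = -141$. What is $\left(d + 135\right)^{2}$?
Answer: $144$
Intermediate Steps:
$d = -147$ ($d = -6 - 141 = -147$)
$\left(d + 135\right)^{2} = \left(-147 + 135\right)^{2} = \left(-12\right)^{2} = 144$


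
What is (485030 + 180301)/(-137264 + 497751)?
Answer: 665331/360487 ≈ 1.8456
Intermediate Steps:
(485030 + 180301)/(-137264 + 497751) = 665331/360487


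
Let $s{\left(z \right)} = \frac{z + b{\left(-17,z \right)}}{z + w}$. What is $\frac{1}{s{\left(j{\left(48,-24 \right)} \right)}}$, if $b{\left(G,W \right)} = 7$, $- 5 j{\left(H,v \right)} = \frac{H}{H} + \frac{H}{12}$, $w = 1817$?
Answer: $\frac{908}{3} \approx 302.67$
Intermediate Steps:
$j{\left(H,v \right)} = - \frac{1}{5} - \frac{H}{60}$ ($j{\left(H,v \right)} = - \frac{\frac{H}{H} + \frac{H}{12}}{5} = - \frac{1 + H \frac{1}{12}}{5} = - \frac{1 + \frac{H}{12}}{5} = - \frac{1}{5} - \frac{H}{60}$)
$s{\left(z \right)} = \frac{7 + z}{1817 + z}$ ($s{\left(z \right)} = \frac{z + 7}{z + 1817} = \frac{7 + z}{1817 + z}$)
$\frac{1}{s{\left(j{\left(48,-24 \right)} \right)}} = \frac{1}{\frac{1}{1817 - 1} \left(7 - 1\right)} = \frac{1}{\frac{1}{1816} \cdot 6} = \frac{1}{\frac{3}{908}} = \frac{908}{3}$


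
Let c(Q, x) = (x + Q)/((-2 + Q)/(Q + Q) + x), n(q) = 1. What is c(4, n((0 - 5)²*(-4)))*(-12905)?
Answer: -51620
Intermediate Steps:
c(Q, x) = (Q + x)/(x + (-2 + Q)/(2*Q)) (c(Q, x) = (Q + x)/((-2 + Q)/((2*Q)) + x) = (Q + x)/((-2 + Q)*(1/(2*Q)) + x) = (Q + x)/((-2 + Q)/(2*Q) + x) = (Q + x)/(x + (-2 + Q)/(2*Q)))
c(4, n((0 - 5)²*(-4)))*(-12905) = (2*4*(4 + 1)/(-2 + 4 + 2*4*1))*(-12905) = (2*4*5/(-2 + 4 + 8))*(-12905) = (2*4*5/10)*(-12905) = (2*4*(⅒)*5)*(-12905) = 4*(-12905) = -51620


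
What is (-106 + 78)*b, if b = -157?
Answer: 4396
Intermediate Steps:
(-106 + 78)*b = (-106 + 78)*(-157) = -28*(-157) = 4396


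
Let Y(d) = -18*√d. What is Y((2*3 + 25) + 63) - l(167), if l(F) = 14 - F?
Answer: 153 - 18*√94 ≈ -21.516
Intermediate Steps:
Y((2*3 + 25) + 63) - l(167) = -18*√((2*3 + 25) + 63) - (14 - 1*167) = -18*√((6 + 25) + 63) - (14 - 167) = -18*√(31 + 63) - 1*(-153) = -18*√94 + 153 = 153 - 18*√94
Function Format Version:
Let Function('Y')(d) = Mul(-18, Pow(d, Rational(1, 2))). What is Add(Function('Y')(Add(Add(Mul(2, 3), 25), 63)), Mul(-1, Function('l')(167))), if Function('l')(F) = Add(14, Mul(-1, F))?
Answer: Add(153, Mul(-18, Pow(94, Rational(1, 2)))) ≈ -21.516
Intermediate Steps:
Add(Function('Y')(Add(Add(Mul(2, 3), 25), 63)), Mul(-1, Function('l')(167))) = Add(Mul(-18, Pow(Add(Add(Mul(2, 3), 25), 63), Rational(1, 2))), Mul(-1, Add(14, Mul(-1, 167)))) = Add(Mul(-18, Pow(Add(Add(6, 25), 63), Rational(1, 2))), Mul(-1, Add(14, -167))) = Add(Mul(-18, Pow(Add(31, 63), Rational(1, 2))), Mul(-1, -153)) = Add(Mul(-18, Pow(94, Rational(1, 2))), 153) = Add(153, Mul(-18, Pow(94, Rational(1, 2))))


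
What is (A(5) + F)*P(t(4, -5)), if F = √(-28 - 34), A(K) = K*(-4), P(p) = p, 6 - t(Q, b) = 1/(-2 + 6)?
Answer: -115 + 23*I*√62/4 ≈ -115.0 + 45.276*I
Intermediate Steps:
t(Q, b) = 23/4 (t(Q, b) = 6 - 1/(-2 + 6) = 6 - 1/4 = 6 - 1*¼ = 6 - ¼ = 23/4)
A(K) = -4*K
F = I*√62 (F = √(-62) = I*√62 ≈ 7.874*I)
(A(5) + F)*P(t(4, -5)) = (-4*5 + I*√62)*(23/4) = (-20 + I*√62)*(23/4) = -115 + 23*I*√62/4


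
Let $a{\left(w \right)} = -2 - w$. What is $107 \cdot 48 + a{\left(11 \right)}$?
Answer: $5123$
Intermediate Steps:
$107 \cdot 48 + a{\left(11 \right)} = 107 \cdot 48 - 13 = 5136 - 13 = 5123$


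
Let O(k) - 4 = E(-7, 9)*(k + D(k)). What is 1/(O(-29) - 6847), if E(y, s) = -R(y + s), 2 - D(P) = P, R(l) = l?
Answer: -1/6847 ≈ -0.00014605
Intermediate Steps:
D(P) = 2 - P
E(y, s) = -s - y (E(y, s) = -(y + s) = -(s + y) = -s - y)
O(k) = 0 (O(k) = 4 + (-1*9 - 1*(-7))*(k + (2 - k)) = 4 + (-9 + 7)*2 = 4 - 2*2 = 4 - 4 = 0)
1/(O(-29) - 6847) = 1/(0 - 6847) = 1/(-6847) = -1/6847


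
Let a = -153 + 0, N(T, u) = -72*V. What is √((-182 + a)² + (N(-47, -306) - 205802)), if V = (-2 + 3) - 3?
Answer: I*√93433 ≈ 305.67*I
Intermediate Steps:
V = -2 (V = 1 - 3 = -2)
N(T, u) = 144 (N(T, u) = -72*(-2) = 144)
a = -153
√((-182 + a)² + (N(-47, -306) - 205802)) = √((-182 - 153)² + (144 - 205802)) = √((-335)² - 205658) = √(112225 - 205658) = √(-93433) = I*√93433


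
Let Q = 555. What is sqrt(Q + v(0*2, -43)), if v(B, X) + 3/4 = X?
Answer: sqrt(2045)/2 ≈ 22.611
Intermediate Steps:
v(B, X) = -3/4 + X
sqrt(Q + v(0*2, -43)) = sqrt(555 + (-3/4 - 43)) = sqrt(555 - 175/4) = sqrt(2045/4) = sqrt(2045)/2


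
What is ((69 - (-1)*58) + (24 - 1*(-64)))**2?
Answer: 46225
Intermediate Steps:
((69 - (-1)*58) + (24 - 1*(-64)))**2 = ((69 - 1*(-58)) + (24 + 64))**2 = ((69 + 58) + 88)**2 = (127 + 88)**2 = 215**2 = 46225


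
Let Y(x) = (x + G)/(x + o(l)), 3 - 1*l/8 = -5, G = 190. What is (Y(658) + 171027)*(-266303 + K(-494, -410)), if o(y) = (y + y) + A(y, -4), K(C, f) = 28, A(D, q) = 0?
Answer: -17897417169625/393 ≈ -4.5541e+10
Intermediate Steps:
l = 64 (l = 24 - 8*(-5) = 24 + 40 = 64)
o(y) = 2*y (o(y) = (y + y) + 0 = 2*y + 0 = 2*y)
Y(x) = (190 + x)/(128 + x) (Y(x) = (x + 190)/(x + 2*64) = (190 + x)/(x + 128) = (190 + x)/(128 + x))
(Y(658) + 171027)*(-266303 + K(-494, -410)) = ((190 + 658)/(128 + 658) + 171027)*(-266303 + 28) = (848/786 + 171027)*(-266275) = ((1/786)*848 + 171027)*(-266275) = (424/393 + 171027)*(-266275) = (67214035/393)*(-266275) = -17897417169625/393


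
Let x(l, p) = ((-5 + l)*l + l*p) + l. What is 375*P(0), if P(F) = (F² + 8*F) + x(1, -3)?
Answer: -2250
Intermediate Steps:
x(l, p) = l + l*p + l*(-5 + l) (x(l, p) = (l*(-5 + l) + l*p) + l = (l*p + l*(-5 + l)) + l = l + l*p + l*(-5 + l))
P(F) = -6 + F² + 8*F (P(F) = (F² + 8*F) + 1*(-4 + 1 - 3) = (F² + 8*F) + 1*(-6) = (F² + 8*F) - 6 = -6 + F² + 8*F)
375*P(0) = 375*(-6 + 0² + 8*0) = 375*(-6 + 0 + 0) = 375*(-6) = -2250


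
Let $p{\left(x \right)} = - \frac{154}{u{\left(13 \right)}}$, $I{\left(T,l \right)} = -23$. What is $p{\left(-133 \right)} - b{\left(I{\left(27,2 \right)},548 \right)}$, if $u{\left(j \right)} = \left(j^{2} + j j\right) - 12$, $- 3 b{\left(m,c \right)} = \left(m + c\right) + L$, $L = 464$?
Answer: $\frac{160976}{489} \approx 329.19$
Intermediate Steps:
$b{\left(m,c \right)} = - \frac{464}{3} - \frac{c}{3} - \frac{m}{3}$ ($b{\left(m,c \right)} = - \frac{\left(m + c\right) + 464}{3} = - \frac{\left(c + m\right) + 464}{3} = - \frac{464 + c + m}{3} = - \frac{464}{3} - \frac{c}{3} - \frac{m}{3}$)
$u{\left(j \right)} = -12 + 2 j^{2}$ ($u{\left(j \right)} = \left(j^{2} + j^{2}\right) - 12 = 2 j^{2} - 12 = -12 + 2 j^{2}$)
$p{\left(x \right)} = - \frac{77}{163}$ ($p{\left(x \right)} = - \frac{154}{-12 + 2 \cdot 13^{2}} = - \frac{154}{-12 + 2 \cdot 169} = - \frac{154}{-12 + 338} = - \frac{154}{326} = \left(-154\right) \frac{1}{326} = - \frac{77}{163}$)
$p{\left(-133 \right)} - b{\left(I{\left(27,2 \right)},548 \right)} = - \frac{77}{163} - \left(- \frac{464}{3} - \frac{548}{3} - - \frac{23}{3}\right) = - \frac{77}{163} - \left(- \frac{464}{3} - \frac{548}{3} + \frac{23}{3}\right) = - \frac{77}{163} - - \frac{989}{3} = - \frac{77}{163} + \frac{989}{3} = \frac{160976}{489}$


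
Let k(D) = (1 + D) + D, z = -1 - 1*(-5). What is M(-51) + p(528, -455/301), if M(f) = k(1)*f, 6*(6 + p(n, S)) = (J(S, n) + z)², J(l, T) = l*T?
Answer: 582160979/5547 ≈ 1.0495e+5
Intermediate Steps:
J(l, T) = T*l
z = 4 (z = -1 + 5 = 4)
k(D) = 1 + 2*D
p(n, S) = -6 + (4 + S*n)²/6 (p(n, S) = -6 + (n*S + 4)²/6 = -6 + (S*n + 4)²/6 = -6 + (4 + S*n)²/6)
M(f) = 3*f (M(f) = (1 + 2*1)*f = (1 + 2)*f = 3*f)
M(-51) + p(528, -455/301) = 3*(-51) + (-6 + (4 - 455/301*528)²/6) = -153 + (-6 + (4 - 455*1/301*528)²/6) = -153 + (-6 + (4 - 65/43*528)²/6) = -153 + (-6 + (4 - 34320/43)²/6) = -153 + (-6 + (-34148/43)²/6) = -153 + (-6 + (⅙)*(1166085904/1849)) = -153 + (-6 + 583042952/5547) = -153 + 583009670/5547 = 582160979/5547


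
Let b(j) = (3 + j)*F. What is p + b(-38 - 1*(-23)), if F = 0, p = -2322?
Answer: -2322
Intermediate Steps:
b(j) = 0 (b(j) = (3 + j)*0 = 0)
p + b(-38 - 1*(-23)) = -2322 + 0 = -2322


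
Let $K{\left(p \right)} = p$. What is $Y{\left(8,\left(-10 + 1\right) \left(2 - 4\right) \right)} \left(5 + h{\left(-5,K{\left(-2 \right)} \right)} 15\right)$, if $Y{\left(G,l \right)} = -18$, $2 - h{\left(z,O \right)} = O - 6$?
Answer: $-2790$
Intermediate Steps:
$h{\left(z,O \right)} = 8 - O$ ($h{\left(z,O \right)} = 2 - \left(O - 6\right) = 2 - \left(-6 + O\right) = 8 - O$)
$Y{\left(8,\left(-10 + 1\right) \left(2 - 4\right) \right)} \left(5 + h{\left(-5,K{\left(-2 \right)} \right)} 15\right) = - 18 \left(5 + \left(8 - -2\right) 15\right) = - 18 \left(5 + \left(8 + 2\right) 15\right) = - 18 \left(5 + 10 \cdot 15\right) = - 18 \left(5 + 150\right) = \left(-18\right) 155 = -2790$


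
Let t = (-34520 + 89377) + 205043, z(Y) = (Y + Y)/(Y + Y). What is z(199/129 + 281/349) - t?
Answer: -259899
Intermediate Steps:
z(Y) = 1 (z(Y) = (2*Y)/((2*Y)) = (2*Y)*(1/(2*Y)) = 1)
t = 259900 (t = 54857 + 205043 = 259900)
z(199/129 + 281/349) - t = 1 - 1*259900 = 1 - 259900 = -259899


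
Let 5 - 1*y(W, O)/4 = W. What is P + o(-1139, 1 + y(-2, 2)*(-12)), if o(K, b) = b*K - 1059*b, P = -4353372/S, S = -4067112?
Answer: 249561744361/338926 ≈ 7.3633e+5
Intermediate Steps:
y(W, O) = 20 - 4*W
P = 362781/338926 (P = -4353372/(-4067112) = -4353372*(-1/4067112) = 362781/338926 ≈ 1.0704)
o(K, b) = -1059*b + K*b (o(K, b) = K*b - 1059*b = -1059*b + K*b)
P + o(-1139, 1 + y(-2, 2)*(-12)) = 362781/338926 + (1 + (20 - 4*(-2))*(-12))*(-1059 - 1139) = 362781/338926 + (1 + (20 + 8)*(-12))*(-2198) = 362781/338926 + (1 + 28*(-12))*(-2198) = 362781/338926 + (1 - 336)*(-2198) = 362781/338926 - 335*(-2198) = 362781/338926 + 736330 = 249561744361/338926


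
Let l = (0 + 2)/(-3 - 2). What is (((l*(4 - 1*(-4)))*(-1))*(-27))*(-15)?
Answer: 1296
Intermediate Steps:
l = -2/5 (l = 2/(-5) = 2*(-1/5) = -2/5 ≈ -0.40000)
(((l*(4 - 1*(-4)))*(-1))*(-27))*(-15) = ((-2*(4 - 1*(-4))/5*(-1))*(-27))*(-15) = ((-2*(4 + 4)/5*(-1))*(-27))*(-15) = ((-2/5*8*(-1))*(-27))*(-15) = (-16/5*(-1)*(-27))*(-15) = ((16/5)*(-27))*(-15) = -432/5*(-15) = 1296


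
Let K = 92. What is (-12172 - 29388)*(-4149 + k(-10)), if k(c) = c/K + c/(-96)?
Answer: 23795702695/138 ≈ 1.7243e+8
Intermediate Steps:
k(c) = c/2208 (k(c) = c/92 + c/(-96) = c*(1/92) + c*(-1/96) = c/92 - c/96 = c/2208)
(-12172 - 29388)*(-4149 + k(-10)) = (-12172 - 29388)*(-4149 + (1/2208)*(-10)) = -41560*(-4149 - 5/1104) = -41560*(-4580501/1104) = 23795702695/138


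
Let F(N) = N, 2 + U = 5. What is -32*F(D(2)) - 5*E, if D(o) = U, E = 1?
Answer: -101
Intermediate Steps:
U = 3 (U = -2 + 5 = 3)
D(o) = 3
-32*F(D(2)) - 5*E = -32*3 - 5*1 = -96 - 5 = -101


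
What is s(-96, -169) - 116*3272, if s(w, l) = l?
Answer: -379721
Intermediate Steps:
s(-96, -169) - 116*3272 = -169 - 116*3272 = -169 - 379552 = -379721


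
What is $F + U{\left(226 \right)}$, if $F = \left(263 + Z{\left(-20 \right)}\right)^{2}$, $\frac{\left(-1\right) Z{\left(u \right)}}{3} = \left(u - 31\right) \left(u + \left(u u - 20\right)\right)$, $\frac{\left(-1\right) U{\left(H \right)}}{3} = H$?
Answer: $3062846971$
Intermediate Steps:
$U{\left(H \right)} = - 3 H$
$Z{\left(u \right)} = - 3 \left(-31 + u\right) \left(-20 + u + u^{2}\right)$ ($Z{\left(u \right)} = - 3 \left(u - 31\right) \left(u + \left(u u - 20\right)\right) = - 3 \left(-31 + u\right) \left(u + \left(u^{2} - 20\right)\right) = - 3 \left(-31 + u\right) \left(u + \left(-20 + u^{2}\right)\right) = - 3 \left(-31 + u\right) \left(-20 + u + u^{2}\right)$)
$F = 3062847649$ ($F = \left(263 + \left(-1860 - 3 \left(-20\right)^{3} + 90 \left(-20\right)^{2} + 153 \left(-20\right)\right)\right)^{2} = \left(263 - -55080\right)^{2} = \left(263 + \left(-1860 + 24000 + 36000 - 3060\right)\right)^{2} = \left(263 + 55080\right)^{2} = 55343^{2} = 3062847649$)
$F + U{\left(226 \right)} = 3062847649 - 678 = 3062846971$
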